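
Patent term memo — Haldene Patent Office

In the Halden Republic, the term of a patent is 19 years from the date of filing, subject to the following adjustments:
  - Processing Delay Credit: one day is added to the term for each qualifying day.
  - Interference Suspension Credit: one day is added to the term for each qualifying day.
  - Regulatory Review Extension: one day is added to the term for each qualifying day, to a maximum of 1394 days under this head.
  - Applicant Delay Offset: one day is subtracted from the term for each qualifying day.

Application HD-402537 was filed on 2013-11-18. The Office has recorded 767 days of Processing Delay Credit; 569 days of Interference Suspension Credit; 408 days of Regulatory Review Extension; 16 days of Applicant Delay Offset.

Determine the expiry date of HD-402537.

Base term: filing date + 19 years → 18 November 2032.
Processing Delay Credit: +767 days → 25 December 2034.
Interference Suspension Credit: +569 days → 16 July 2036.
Regulatory Review Extension: 408 days (within the 1394-day cap) → +408 days → 28 August 2037.
Applicant Delay Offset: −16 days → 12 August 2037.

2037-08-12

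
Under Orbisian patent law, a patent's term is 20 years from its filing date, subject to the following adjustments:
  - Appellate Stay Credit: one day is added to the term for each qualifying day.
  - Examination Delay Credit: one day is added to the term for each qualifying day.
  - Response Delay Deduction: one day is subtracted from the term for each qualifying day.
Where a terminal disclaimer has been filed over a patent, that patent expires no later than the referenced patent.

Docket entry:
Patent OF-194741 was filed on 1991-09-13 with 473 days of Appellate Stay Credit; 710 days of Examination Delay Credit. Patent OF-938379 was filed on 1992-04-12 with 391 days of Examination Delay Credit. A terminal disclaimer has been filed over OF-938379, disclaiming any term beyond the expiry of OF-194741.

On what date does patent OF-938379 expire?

Natural term of OF-938379:
  Base: filing + 20 years → 12 April 2012.
  Examination Delay Credit: +391 days → 8 May 2013.
Expiry of referenced patent OF-194741:
  Base: filing + 20 years → 13 September 2011.
  Appellate Stay Credit: +473 days → 29 December 2012.
  Examination Delay Credit: +710 days → 9 December 2014.
Terminal disclaimer: OF-938379 expires on the earlier of 8 May 2013 and 9 December 2014.

May 8, 2013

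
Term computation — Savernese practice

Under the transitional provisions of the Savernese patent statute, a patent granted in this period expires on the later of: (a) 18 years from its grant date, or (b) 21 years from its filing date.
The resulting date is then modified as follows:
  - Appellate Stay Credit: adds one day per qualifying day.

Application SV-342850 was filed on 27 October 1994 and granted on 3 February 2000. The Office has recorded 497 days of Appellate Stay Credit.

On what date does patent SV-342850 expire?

(a) grant + 18 years → 3 February 2018.
(b) filing + 21 years → 27 October 2015.
Later of the two: 3 February 2018.
Appellate Stay Credit: +497 days → 15 June 2019.

June 15, 2019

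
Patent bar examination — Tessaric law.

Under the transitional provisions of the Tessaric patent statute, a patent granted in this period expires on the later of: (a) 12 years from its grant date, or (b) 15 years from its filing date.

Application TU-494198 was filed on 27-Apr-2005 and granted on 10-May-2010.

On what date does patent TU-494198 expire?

2022-05-10

(a) grant + 12 years → 10 May 2022.
(b) filing + 15 years → 27 April 2020.
Later of the two: 10 May 2022.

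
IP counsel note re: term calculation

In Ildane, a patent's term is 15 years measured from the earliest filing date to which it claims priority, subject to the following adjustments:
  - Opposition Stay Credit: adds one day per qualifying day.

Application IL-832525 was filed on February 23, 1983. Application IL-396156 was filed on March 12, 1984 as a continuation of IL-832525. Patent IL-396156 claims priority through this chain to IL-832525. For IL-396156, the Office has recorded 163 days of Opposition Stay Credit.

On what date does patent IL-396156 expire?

Earliest priority filing: 23 February 1983.
Base term: 23 February 1983 + 15 years → 23 February 1998.
Opposition Stay Credit: +163 days → 5 August 1998.

1998-08-05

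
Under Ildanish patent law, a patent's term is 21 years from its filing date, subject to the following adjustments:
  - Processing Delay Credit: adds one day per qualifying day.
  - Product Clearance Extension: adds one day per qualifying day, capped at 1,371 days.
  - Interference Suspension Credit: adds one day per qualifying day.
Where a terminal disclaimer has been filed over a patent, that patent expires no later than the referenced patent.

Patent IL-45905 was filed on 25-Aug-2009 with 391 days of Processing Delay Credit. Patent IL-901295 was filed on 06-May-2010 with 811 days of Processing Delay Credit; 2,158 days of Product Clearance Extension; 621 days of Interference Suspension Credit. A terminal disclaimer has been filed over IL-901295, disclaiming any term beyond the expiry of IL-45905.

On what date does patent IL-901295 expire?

Natural term of IL-901295:
  Base: filing + 21 years → 6 May 2031.
  Processing Delay Credit: +811 days → 25 July 2033.
  Product Clearance Extension: 2158 days claimed exceeds the 1371-day cap, so +1371 days → 26 April 2037.
  Interference Suspension Credit: +621 days → 7 January 2039.
Expiry of referenced patent IL-45905:
  Base: filing + 21 years → 25 August 2030.
  Processing Delay Credit: +391 days → 20 September 2031.
Terminal disclaimer: IL-901295 expires on the earlier of 7 January 2039 and 20 September 2031.

2031-09-20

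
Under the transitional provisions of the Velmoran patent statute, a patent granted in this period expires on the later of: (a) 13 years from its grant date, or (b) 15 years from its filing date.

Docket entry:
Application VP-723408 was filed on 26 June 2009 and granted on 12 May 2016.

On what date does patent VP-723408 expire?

May 12, 2029

(a) grant + 13 years → 12 May 2029.
(b) filing + 15 years → 26 June 2024.
Later of the two: 12 May 2029.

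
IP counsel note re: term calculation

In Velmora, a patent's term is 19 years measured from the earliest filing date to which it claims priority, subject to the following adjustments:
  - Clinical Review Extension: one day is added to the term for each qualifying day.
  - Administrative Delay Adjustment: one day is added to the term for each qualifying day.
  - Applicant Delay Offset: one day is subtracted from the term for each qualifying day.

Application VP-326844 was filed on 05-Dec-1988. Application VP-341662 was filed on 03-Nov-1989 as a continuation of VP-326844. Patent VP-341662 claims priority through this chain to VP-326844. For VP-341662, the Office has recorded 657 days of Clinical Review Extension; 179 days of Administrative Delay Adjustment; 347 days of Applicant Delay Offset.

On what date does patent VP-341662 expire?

Earliest priority filing: 5 December 1988.
Base term: 5 December 1988 + 19 years → 5 December 2007.
Clinical Review Extension: +657 days → 22 September 2009.
Administrative Delay Adjustment: +179 days → 20 March 2010.
Applicant Delay Offset: −347 days → 7 April 2009.

April 7, 2009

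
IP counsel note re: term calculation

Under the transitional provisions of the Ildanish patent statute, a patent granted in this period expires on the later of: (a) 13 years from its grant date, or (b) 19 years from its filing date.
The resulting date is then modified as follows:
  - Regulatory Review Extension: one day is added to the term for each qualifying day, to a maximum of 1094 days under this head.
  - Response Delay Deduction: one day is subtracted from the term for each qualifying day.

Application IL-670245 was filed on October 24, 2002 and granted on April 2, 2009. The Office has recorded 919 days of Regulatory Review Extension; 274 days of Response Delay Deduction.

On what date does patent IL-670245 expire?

(a) grant + 13 years → 2 April 2022.
(b) filing + 19 years → 24 October 2021.
Later of the two: 2 April 2022.
Regulatory Review Extension: 919 days (within the 1094-day cap) → +919 days → 7 October 2024.
Response Delay Deduction: −274 days → 7 January 2024.

2024-01-07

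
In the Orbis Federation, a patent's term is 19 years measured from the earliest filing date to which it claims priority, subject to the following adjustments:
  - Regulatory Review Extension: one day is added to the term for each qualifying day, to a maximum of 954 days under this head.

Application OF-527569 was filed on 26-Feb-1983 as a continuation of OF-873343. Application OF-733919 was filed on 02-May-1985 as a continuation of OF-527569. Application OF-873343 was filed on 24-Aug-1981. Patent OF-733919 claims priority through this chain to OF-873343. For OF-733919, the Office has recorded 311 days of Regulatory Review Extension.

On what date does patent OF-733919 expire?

Earliest priority filing: 24 August 1981.
Base term: 24 August 1981 + 19 years → 24 August 2000.
Regulatory Review Extension: 311 days (within the 954-day cap) → +311 days → 1 July 2001.

2001-07-01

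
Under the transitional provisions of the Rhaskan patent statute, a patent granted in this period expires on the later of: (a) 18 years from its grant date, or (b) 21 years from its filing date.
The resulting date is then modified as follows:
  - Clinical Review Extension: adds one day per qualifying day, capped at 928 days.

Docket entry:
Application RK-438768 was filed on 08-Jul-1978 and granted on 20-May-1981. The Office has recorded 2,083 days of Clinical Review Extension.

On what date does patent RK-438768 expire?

January 21, 2002

(a) grant + 18 years → 20 May 1999.
(b) filing + 21 years → 8 July 1999.
Later of the two: 8 July 1999.
Clinical Review Extension: 2083 days claimed exceeds the 928-day cap, so +928 days → 21 January 2002.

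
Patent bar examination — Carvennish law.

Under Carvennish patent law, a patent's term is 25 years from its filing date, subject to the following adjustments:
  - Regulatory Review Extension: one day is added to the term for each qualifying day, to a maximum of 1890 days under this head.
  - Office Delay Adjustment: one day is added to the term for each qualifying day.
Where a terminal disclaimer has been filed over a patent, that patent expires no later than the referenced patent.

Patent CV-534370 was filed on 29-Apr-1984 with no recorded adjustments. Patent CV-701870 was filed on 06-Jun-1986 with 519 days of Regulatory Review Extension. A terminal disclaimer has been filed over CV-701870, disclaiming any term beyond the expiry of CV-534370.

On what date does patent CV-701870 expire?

2009-04-29

Natural term of CV-701870:
  Base: filing + 25 years → 6 June 2011.
  Regulatory Review Extension: 519 days (within the 1890-day cap) → +519 days → 6 November 2012.
Expiry of referenced patent CV-534370:
  Base: filing + 25 years → 29 April 2009.
Terminal disclaimer: CV-701870 expires on the earlier of 6 November 2012 and 29 April 2009.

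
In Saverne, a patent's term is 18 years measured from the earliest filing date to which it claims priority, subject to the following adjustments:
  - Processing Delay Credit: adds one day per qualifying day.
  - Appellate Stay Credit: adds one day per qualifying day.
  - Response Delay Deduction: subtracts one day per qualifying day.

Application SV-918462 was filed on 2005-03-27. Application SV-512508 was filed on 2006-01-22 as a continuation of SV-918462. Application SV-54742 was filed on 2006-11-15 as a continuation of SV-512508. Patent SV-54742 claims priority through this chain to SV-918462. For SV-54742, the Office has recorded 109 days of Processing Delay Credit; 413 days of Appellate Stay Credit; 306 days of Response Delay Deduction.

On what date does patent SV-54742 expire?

2023-10-29

Earliest priority filing: 27 March 2005.
Base term: 27 March 2005 + 18 years → 27 March 2023.
Processing Delay Credit: +109 days → 14 July 2023.
Appellate Stay Credit: +413 days → 30 August 2024.
Response Delay Deduction: −306 days → 29 October 2023.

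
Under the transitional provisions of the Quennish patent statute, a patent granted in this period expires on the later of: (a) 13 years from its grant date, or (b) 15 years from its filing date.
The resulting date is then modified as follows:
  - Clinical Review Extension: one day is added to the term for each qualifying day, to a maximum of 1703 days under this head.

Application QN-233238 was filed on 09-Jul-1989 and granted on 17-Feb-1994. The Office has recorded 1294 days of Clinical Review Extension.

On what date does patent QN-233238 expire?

2010-09-03

(a) grant + 13 years → 17 February 2007.
(b) filing + 15 years → 9 July 2004.
Later of the two: 17 February 2007.
Clinical Review Extension: 1294 days (within the 1703-day cap) → +1294 days → 3 September 2010.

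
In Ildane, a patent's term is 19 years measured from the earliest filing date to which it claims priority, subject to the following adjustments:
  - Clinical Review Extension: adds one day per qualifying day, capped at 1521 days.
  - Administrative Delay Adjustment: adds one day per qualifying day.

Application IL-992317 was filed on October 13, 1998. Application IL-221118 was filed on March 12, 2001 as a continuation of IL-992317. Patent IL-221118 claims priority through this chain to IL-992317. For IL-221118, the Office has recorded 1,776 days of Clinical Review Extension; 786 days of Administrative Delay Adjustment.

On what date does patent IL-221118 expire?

2024-02-06

Earliest priority filing: 13 October 1998.
Base term: 13 October 1998 + 19 years → 13 October 2017.
Clinical Review Extension: 1776 days claimed exceeds the 1521-day cap, so +1521 days → 12 December 2021.
Administrative Delay Adjustment: +786 days → 6 February 2024.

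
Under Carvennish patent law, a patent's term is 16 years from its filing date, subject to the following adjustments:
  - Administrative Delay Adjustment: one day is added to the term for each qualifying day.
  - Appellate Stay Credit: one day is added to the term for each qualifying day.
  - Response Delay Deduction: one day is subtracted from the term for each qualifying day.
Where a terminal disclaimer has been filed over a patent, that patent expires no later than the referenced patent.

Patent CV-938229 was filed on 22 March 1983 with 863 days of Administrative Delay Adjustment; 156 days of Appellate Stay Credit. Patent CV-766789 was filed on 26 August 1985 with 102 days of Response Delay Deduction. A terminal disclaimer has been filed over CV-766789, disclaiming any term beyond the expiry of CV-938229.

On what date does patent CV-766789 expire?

May 16, 2001

Natural term of CV-766789:
  Base: filing + 16 years → 26 August 2001.
  Response Delay Deduction: −102 days → 16 May 2001.
Expiry of referenced patent CV-938229:
  Base: filing + 16 years → 22 March 1999.
  Administrative Delay Adjustment: +863 days → 1 August 2001.
  Appellate Stay Credit: +156 days → 4 January 2002.
Terminal disclaimer: CV-766789 expires on the earlier of 16 May 2001 and 4 January 2002.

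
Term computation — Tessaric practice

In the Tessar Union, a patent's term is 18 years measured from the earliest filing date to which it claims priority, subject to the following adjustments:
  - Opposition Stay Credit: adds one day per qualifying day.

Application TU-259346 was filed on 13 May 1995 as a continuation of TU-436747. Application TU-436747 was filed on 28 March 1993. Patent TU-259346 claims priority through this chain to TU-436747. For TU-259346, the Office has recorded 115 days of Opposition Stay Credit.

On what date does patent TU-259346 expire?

2011-07-21

Earliest priority filing: 28 March 1993.
Base term: 28 March 1993 + 18 years → 28 March 2011.
Opposition Stay Credit: +115 days → 21 July 2011.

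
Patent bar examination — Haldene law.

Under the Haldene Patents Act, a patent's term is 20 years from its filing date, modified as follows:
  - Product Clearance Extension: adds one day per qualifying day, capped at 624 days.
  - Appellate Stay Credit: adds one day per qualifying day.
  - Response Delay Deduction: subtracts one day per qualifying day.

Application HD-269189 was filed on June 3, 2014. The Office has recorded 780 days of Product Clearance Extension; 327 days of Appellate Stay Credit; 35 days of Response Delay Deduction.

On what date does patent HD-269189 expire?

2036-12-05

Base term: filing date + 20 years → 3 June 2034.
Product Clearance Extension: 780 days claimed exceeds the 624-day cap, so +624 days → 17 February 2036.
Appellate Stay Credit: +327 days → 9 January 2037.
Response Delay Deduction: −35 days → 5 December 2036.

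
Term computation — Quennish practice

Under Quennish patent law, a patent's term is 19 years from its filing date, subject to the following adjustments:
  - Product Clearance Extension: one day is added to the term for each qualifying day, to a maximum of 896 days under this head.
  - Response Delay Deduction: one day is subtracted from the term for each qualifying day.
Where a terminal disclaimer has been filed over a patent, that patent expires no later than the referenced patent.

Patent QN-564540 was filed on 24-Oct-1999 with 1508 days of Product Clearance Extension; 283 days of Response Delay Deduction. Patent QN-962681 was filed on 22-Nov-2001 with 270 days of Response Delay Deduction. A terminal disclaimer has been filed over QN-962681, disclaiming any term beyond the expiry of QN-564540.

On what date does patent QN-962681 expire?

Natural term of QN-962681:
  Base: filing + 19 years → 22 November 2020.
  Response Delay Deduction: −270 days → 26 February 2020.
Expiry of referenced patent QN-564540:
  Base: filing + 19 years → 24 October 2018.
  Product Clearance Extension: 1508 days claimed exceeds the 896-day cap, so +896 days → 7 April 2021.
  Response Delay Deduction: −283 days → 28 June 2020.
Terminal disclaimer: QN-962681 expires on the earlier of 26 February 2020 and 28 June 2020.

2020-02-26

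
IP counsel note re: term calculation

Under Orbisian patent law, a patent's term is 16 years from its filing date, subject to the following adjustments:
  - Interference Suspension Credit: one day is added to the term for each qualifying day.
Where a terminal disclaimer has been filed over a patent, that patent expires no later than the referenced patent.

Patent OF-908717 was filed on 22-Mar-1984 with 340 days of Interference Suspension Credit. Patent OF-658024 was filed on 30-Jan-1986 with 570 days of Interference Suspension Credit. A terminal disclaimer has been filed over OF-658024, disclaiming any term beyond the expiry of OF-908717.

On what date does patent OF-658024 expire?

2001-02-25

Natural term of OF-658024:
  Base: filing + 16 years → 30 January 2002.
  Interference Suspension Credit: +570 days → 23 August 2003.
Expiry of referenced patent OF-908717:
  Base: filing + 16 years → 22 March 2000.
  Interference Suspension Credit: +340 days → 25 February 2001.
Terminal disclaimer: OF-658024 expires on the earlier of 23 August 2003 and 25 February 2001.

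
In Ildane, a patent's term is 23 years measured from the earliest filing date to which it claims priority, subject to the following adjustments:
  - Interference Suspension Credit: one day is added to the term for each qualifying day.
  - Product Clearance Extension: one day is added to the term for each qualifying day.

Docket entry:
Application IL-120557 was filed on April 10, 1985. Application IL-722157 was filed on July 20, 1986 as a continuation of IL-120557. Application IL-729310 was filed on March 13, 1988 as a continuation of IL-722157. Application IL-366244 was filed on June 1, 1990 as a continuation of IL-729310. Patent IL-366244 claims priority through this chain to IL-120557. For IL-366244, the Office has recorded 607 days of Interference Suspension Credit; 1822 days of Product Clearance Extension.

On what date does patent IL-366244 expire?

December 4, 2014

Earliest priority filing: 10 April 1985.
Base term: 10 April 1985 + 23 years → 10 April 2008.
Interference Suspension Credit: +607 days → 8 December 2009.
Product Clearance Extension: +1822 days → 4 December 2014.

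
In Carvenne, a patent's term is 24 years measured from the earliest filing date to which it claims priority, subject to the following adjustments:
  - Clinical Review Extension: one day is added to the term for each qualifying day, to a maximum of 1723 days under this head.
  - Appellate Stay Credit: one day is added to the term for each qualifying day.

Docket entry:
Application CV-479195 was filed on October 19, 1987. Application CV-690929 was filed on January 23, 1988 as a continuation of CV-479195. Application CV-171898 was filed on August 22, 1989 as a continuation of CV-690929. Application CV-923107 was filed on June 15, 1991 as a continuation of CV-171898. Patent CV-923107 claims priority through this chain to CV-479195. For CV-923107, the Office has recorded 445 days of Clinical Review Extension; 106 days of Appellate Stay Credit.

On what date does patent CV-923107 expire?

April 22, 2013

Earliest priority filing: 19 October 1987.
Base term: 19 October 1987 + 24 years → 19 October 2011.
Clinical Review Extension: 445 days (within the 1723-day cap) → +445 days → 6 January 2013.
Appellate Stay Credit: +106 days → 22 April 2013.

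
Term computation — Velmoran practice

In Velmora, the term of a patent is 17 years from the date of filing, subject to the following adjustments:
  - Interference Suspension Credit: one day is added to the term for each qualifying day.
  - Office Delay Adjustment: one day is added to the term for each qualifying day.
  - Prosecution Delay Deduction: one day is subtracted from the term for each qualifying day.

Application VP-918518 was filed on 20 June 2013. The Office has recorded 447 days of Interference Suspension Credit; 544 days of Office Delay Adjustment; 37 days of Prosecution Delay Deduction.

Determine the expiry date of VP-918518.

January 29, 2033

Base term: filing date + 17 years → 20 June 2030.
Interference Suspension Credit: +447 days → 10 September 2031.
Office Delay Adjustment: +544 days → 7 March 2033.
Prosecution Delay Deduction: −37 days → 29 January 2033.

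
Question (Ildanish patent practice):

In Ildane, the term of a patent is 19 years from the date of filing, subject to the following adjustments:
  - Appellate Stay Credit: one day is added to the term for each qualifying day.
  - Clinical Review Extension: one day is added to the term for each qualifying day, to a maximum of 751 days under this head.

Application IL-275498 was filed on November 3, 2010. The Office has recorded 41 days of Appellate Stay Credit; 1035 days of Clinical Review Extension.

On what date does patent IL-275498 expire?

Base term: filing date + 19 years → 3 November 2029.
Appellate Stay Credit: +41 days → 14 December 2029.
Clinical Review Extension: 1035 days claimed exceeds the 751-day cap, so +751 days → 4 January 2032.

2032-01-04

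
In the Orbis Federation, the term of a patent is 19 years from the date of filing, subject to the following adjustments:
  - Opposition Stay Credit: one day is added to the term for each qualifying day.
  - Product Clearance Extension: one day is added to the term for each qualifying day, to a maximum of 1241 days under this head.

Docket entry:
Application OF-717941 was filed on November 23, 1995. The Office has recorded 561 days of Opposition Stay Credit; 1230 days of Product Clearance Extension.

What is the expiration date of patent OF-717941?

Base term: filing date + 19 years → 23 November 2014.
Opposition Stay Credit: +561 days → 6 June 2016.
Product Clearance Extension: 1230 days (within the 1241-day cap) → +1230 days → 19 October 2019.

October 19, 2019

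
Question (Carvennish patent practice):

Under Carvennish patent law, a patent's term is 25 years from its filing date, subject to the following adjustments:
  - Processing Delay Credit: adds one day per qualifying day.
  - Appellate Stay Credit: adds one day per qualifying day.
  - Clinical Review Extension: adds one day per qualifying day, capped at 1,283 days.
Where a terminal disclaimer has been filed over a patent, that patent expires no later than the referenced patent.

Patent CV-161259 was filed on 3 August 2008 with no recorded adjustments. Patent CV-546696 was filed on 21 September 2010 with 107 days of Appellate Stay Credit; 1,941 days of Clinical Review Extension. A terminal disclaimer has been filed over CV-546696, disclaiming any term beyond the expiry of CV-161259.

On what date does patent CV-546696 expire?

Natural term of CV-546696:
  Base: filing + 25 years → 21 September 2035.
  Appellate Stay Credit: +107 days → 6 January 2036.
  Clinical Review Extension: 1941 days claimed exceeds the 1283-day cap, so +1283 days → 12 July 2039.
Expiry of referenced patent CV-161259:
  Base: filing + 25 years → 3 August 2033.
Terminal disclaimer: CV-546696 expires on the earlier of 12 July 2039 and 3 August 2033.

2033-08-03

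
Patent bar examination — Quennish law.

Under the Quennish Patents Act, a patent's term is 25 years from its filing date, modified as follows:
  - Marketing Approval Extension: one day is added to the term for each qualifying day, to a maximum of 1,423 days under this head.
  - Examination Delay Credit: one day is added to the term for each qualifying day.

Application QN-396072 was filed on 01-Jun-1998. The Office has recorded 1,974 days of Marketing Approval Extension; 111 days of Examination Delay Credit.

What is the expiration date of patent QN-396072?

2027-08-13

Base term: filing date + 25 years → 1 June 2023.
Marketing Approval Extension: 1974 days claimed exceeds the 1423-day cap, so +1423 days → 24 April 2027.
Examination Delay Credit: +111 days → 13 August 2027.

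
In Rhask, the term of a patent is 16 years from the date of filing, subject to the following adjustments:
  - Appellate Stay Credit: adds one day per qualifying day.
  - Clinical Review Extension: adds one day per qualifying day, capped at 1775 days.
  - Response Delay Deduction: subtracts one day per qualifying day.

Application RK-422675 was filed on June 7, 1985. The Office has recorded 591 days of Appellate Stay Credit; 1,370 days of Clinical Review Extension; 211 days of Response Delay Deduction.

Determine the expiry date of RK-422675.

March 23, 2006

Base term: filing date + 16 years → 7 June 2001.
Appellate Stay Credit: +591 days → 19 January 2003.
Clinical Review Extension: 1370 days (within the 1775-day cap) → +1370 days → 20 October 2006.
Response Delay Deduction: −211 days → 23 March 2006.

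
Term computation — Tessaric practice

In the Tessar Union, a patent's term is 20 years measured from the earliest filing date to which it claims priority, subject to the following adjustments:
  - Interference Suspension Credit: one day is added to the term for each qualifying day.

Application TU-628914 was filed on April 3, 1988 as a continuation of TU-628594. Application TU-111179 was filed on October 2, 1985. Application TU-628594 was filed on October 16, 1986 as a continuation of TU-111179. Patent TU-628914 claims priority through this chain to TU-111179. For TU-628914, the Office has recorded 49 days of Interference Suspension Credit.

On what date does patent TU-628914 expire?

2005-11-20

Earliest priority filing: 2 October 1985.
Base term: 2 October 1985 + 20 years → 2 October 2005.
Interference Suspension Credit: +49 days → 20 November 2005.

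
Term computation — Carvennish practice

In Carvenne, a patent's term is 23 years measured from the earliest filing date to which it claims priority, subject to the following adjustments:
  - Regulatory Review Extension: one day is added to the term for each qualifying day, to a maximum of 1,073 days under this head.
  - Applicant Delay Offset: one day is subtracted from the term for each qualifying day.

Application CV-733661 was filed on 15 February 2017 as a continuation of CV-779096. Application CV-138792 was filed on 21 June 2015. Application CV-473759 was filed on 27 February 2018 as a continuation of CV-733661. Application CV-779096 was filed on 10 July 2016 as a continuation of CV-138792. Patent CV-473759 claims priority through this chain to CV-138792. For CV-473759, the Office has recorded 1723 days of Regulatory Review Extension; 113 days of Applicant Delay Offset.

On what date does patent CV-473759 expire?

Earliest priority filing: 21 June 2015.
Base term: 21 June 2015 + 23 years → 21 June 2038.
Regulatory Review Extension: 1723 days claimed exceeds the 1073-day cap, so +1073 days → 29 May 2041.
Applicant Delay Offset: −113 days → 5 February 2041.

February 5, 2041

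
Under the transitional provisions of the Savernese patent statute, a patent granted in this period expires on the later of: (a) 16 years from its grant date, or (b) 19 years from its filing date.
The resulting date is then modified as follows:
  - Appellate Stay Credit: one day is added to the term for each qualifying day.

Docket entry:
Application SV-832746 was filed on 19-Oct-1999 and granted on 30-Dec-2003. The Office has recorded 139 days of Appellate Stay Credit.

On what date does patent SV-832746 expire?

2020-05-17

(a) grant + 16 years → 30 December 2019.
(b) filing + 19 years → 19 October 2018.
Later of the two: 30 December 2019.
Appellate Stay Credit: +139 days → 17 May 2020.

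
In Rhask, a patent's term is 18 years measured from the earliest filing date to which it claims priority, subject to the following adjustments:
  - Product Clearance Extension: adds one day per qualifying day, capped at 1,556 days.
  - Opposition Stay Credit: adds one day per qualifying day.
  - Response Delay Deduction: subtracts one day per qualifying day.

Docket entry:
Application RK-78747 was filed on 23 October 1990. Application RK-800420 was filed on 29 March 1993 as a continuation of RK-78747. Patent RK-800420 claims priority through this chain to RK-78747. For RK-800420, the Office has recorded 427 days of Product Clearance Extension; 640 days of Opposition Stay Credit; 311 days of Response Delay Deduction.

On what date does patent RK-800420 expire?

November 18, 2010

Earliest priority filing: 23 October 1990.
Base term: 23 October 1990 + 18 years → 23 October 2008.
Product Clearance Extension: 427 days (within the 1556-day cap) → +427 days → 24 December 2009.
Opposition Stay Credit: +640 days → 25 September 2011.
Response Delay Deduction: −311 days → 18 November 2010.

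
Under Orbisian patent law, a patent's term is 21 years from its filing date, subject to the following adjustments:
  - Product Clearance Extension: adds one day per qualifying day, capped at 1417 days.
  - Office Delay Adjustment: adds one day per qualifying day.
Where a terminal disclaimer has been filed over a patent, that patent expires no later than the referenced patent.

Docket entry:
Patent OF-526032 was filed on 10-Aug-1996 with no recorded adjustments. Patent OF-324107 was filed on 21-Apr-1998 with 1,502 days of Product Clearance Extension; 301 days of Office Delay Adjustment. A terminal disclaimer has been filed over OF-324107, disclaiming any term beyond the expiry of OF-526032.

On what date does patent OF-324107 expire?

2017-08-10

Natural term of OF-324107:
  Base: filing + 21 years → 21 April 2019.
  Product Clearance Extension: 1502 days claimed exceeds the 1417-day cap, so +1417 days → 8 March 2023.
  Office Delay Adjustment: +301 days → 3 January 2024.
Expiry of referenced patent OF-526032:
  Base: filing + 21 years → 10 August 2017.
Terminal disclaimer: OF-324107 expires on the earlier of 3 January 2024 and 10 August 2017.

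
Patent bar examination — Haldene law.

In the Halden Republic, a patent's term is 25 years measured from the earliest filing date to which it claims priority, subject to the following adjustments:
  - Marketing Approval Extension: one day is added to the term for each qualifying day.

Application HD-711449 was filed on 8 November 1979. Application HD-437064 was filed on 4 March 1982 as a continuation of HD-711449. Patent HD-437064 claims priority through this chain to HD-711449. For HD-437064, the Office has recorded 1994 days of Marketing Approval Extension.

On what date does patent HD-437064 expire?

Earliest priority filing: 8 November 1979.
Base term: 8 November 1979 + 25 years → 8 November 2004.
Marketing Approval Extension: +1994 days → 25 April 2010.

2010-04-25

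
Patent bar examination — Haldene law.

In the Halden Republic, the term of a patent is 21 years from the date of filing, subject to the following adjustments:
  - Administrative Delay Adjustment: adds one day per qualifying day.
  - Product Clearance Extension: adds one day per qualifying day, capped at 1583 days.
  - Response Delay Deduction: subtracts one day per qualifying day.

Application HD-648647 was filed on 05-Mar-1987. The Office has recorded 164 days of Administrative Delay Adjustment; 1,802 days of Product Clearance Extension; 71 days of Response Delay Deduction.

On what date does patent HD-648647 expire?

Base term: filing date + 21 years → 5 March 2008.
Administrative Delay Adjustment: +164 days → 16 August 2008.
Product Clearance Extension: 1802 days claimed exceeds the 1583-day cap, so +1583 days → 16 December 2012.
Response Delay Deduction: −71 days → 6 October 2012.

October 6, 2012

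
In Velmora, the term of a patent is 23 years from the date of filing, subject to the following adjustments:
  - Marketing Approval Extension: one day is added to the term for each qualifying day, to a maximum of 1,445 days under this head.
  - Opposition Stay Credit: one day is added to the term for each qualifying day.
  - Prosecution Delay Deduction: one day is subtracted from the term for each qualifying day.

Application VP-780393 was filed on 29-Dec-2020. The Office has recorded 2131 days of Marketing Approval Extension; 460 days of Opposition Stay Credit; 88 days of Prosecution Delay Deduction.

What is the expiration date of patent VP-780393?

Base term: filing date + 23 years → 29 December 2043.
Marketing Approval Extension: 2131 days claimed exceeds the 1445-day cap, so +1445 days → 13 December 2047.
Opposition Stay Credit: +460 days → 17 March 2049.
Prosecution Delay Deduction: −88 days → 19 December 2048.

December 19, 2048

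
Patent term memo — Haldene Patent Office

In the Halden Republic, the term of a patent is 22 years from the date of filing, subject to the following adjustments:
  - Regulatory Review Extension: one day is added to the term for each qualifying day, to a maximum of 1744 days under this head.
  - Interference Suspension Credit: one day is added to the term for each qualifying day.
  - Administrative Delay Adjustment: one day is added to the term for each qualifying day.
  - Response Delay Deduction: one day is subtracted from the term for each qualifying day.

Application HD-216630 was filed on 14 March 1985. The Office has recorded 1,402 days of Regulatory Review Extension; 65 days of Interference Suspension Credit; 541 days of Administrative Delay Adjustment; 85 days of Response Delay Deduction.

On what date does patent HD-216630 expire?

June 18, 2012

Base term: filing date + 22 years → 14 March 2007.
Regulatory Review Extension: 1402 days (within the 1744-day cap) → +1402 days → 14 January 2011.
Interference Suspension Credit: +65 days → 20 March 2011.
Administrative Delay Adjustment: +541 days → 11 September 2012.
Response Delay Deduction: −85 days → 18 June 2012.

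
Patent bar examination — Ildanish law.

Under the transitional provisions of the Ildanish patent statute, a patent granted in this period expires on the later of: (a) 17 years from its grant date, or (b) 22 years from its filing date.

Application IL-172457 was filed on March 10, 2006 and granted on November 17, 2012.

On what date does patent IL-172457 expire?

2029-11-17

(a) grant + 17 years → 17 November 2029.
(b) filing + 22 years → 10 March 2028.
Later of the two: 17 November 2029.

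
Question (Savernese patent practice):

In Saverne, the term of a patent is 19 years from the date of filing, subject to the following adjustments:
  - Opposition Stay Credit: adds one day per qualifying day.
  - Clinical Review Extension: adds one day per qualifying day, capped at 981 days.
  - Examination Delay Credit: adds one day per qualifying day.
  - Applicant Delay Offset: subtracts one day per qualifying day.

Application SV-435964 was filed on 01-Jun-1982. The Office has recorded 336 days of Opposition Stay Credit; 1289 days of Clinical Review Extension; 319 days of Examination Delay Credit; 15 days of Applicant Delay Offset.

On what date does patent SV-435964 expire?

November 8, 2005

Base term: filing date + 19 years → 1 June 2001.
Opposition Stay Credit: +336 days → 3 May 2002.
Clinical Review Extension: 1289 days claimed exceeds the 981-day cap, so +981 days → 8 January 2005.
Examination Delay Credit: +319 days → 23 November 2005.
Applicant Delay Offset: −15 days → 8 November 2005.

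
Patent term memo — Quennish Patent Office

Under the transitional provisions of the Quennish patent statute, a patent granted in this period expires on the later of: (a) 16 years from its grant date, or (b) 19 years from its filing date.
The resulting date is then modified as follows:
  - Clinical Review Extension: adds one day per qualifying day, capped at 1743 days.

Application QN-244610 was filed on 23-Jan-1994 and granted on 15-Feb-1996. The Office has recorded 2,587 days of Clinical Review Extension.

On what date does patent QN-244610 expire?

(a) grant + 16 years → 15 February 2012.
(b) filing + 19 years → 23 January 2013.
Later of the two: 23 January 2013.
Clinical Review Extension: 2587 days claimed exceeds the 1743-day cap, so +1743 days → 1 November 2017.

2017-11-01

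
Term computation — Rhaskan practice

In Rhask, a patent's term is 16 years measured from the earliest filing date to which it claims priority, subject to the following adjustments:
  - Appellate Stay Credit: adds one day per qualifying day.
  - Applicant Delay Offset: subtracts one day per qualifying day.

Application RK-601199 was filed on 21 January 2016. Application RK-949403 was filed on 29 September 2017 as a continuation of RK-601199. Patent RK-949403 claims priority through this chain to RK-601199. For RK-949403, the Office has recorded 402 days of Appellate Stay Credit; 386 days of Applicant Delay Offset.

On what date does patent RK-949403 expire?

2032-02-06

Earliest priority filing: 21 January 2016.
Base term: 21 January 2016 + 16 years → 21 January 2032.
Appellate Stay Credit: +402 days → 26 February 2033.
Applicant Delay Offset: −386 days → 6 February 2032.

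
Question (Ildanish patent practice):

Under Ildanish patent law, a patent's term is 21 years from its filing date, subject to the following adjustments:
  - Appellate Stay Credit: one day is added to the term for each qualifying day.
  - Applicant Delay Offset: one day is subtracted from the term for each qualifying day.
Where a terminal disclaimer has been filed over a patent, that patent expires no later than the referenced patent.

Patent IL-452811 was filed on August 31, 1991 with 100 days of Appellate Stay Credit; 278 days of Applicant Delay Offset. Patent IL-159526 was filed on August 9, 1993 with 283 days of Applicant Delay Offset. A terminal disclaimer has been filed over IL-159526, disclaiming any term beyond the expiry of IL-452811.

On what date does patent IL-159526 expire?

Natural term of IL-159526:
  Base: filing + 21 years → 9 August 2014.
  Applicant Delay Offset: −283 days → 30 October 2013.
Expiry of referenced patent IL-452811:
  Base: filing + 21 years → 31 August 2012.
  Appellate Stay Credit: +100 days → 9 December 2012.
  Applicant Delay Offset: −278 days → 6 March 2012.
Terminal disclaimer: IL-159526 expires on the earlier of 30 October 2013 and 6 March 2012.

March 6, 2012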